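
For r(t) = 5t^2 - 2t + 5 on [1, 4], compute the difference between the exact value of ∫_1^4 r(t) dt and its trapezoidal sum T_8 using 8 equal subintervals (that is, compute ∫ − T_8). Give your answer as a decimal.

-0.3515625

Exact integral: ∫_1^4 r(t) dt = 105.
T_8 = 105.3515625.
Error = 105 − 105.3515625 = -0.3515625.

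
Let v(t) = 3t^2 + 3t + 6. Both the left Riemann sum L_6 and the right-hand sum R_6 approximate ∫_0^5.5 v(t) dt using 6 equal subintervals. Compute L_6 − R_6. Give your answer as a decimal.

L_6 ≈ 197.90451.
R_6 ≈ 296.21701.
L_6 − R_6 = -98.3125.

-98.3125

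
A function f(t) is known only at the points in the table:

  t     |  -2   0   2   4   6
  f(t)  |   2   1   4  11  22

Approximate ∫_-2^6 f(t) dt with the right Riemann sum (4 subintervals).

Δt = 2.
Sum = 2·[1 + 4 + 11 + 22] = 76.

76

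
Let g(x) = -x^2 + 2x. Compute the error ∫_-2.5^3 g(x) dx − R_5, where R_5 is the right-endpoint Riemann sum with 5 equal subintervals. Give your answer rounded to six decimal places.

-3.428333

Exact integral: ∫_-2.5^3 g(x) dx ≈ -11.45833333.
R_5 = -8.03.
Error ≈ -11.45833333 − (-8.03) ≈ -3.428333.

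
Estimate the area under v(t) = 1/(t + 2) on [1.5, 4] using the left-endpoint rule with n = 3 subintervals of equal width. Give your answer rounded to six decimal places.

Δt = (4 − 1.5)/3 = 5/6.
Left endpoints: 1.5, 7/3, 19/6.
v(1.5) = 2/7, v(7/3) = 3/13, v(19/6) = 6/31.
Sum = Δt · [v(1.5) + v(7/3) + v(19/6)].
Sum ≈ 0.591693.

0.591693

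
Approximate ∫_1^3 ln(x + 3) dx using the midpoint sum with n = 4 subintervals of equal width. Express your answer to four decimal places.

Δx = (3 − 1)/4 = 0.5.
Midpoints: 1.25, 1.75, 2.25, 2.75.
f(1.25) ≈ 1.4469, f(1.75) ≈ 1.5581, f(2.25) ≈ 1.6582, f(2.75) ≈ 1.7492.
Sum = Δx · [f(1.25) + f(1.75) + f(2.25) + f(2.75)].
Sum ≈ 3.2062.

3.2062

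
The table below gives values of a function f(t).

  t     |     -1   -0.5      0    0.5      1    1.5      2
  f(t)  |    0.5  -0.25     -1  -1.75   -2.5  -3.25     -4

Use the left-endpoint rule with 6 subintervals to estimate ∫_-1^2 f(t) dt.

Δt = 0.5.
Sum = 0.5·[0.5 + (-0.25) + (-1) + (-1.75) + (-2.5) + (-3.25)] = -4.125.

-4.125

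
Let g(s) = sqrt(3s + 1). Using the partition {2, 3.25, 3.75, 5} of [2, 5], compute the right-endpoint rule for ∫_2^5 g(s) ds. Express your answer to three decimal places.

10.848

Subinterval widths: 1.25, 0.5, 1.25.
Right endpoints: 3.25, 3.75, 5.
g(3.25) ≈ 3.279, g(3.75) ≈ 3.500, g(5) ≈ 4.000.
Sum = Σ Δs_i · g(s_i).
Sum ≈ 10.848.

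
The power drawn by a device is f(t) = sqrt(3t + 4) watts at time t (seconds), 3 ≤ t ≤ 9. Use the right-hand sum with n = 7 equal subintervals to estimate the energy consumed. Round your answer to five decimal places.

Δt = (9 − 3)/7 = 6/7.
Right endpoints: 27/7, 33/7, 39/7, 45/7, 51/7, 57/7, 9.
f(27/7) ≈ 3.94606, f(33/7) ≈ 4.25944, f(39/7) ≈ 4.55129, f(45/7) ≈ 4.82553, f(51/7) ≈ 5.08499, f(57/7) ≈ 5.33185, f(9) ≈ 5.56776.
Sum = Δt · [f(27/7) + f(33/7) + f(39/7) + ...].
Sum ≈ 28.77166.

28.77166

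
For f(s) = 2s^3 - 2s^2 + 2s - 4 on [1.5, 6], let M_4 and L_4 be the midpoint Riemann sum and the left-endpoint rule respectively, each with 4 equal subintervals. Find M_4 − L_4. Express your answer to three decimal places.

177.108

M_4 ≈ 509.73926.
L_4 ≈ 332.63086.
M_4 − L_4 ≈ 177.108.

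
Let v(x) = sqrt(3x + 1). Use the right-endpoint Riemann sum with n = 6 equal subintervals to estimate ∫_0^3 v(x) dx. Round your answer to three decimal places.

Δx = (3 − 0)/6 = 0.5.
Right endpoints: 0.5, 1, 1.5, 2, 2.5, 3.
v(0.5) ≈ 1.581, v(1) ≈ 2.000, v(1.5) ≈ 2.345, v(2) ≈ 2.646, v(2.5) ≈ 2.915, v(3) ≈ 3.162.
Sum = Δx · [v(0.5) + v(1) + v(1.5) + ...].
Sum ≈ 7.325.

7.325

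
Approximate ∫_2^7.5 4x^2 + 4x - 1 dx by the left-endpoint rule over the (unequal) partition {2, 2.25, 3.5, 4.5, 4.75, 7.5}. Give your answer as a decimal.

425.25

Subinterval widths: 0.25, 1.25, 1, 0.25, 2.75.
Left endpoints: 2, 2.25, 3.5, 4.5, 4.75.
f(2) = 23, f(2.25) = 28.25, f(3.5) = 62, f(4.5) = 98, f(4.75) = 108.25.
Sum = Σ Δx_i · f(x_i).
Sum = 425.25.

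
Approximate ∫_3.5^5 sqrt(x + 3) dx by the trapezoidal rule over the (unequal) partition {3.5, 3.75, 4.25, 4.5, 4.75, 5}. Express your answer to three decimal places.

4.037

Subinterval widths: 0.25, 0.5, 0.25, 0.25, 0.25.
f(3.5) ≈ 2.550, f(3.75) ≈ 2.598, f(4.25) ≈ 2.693, f(4.5) ≈ 2.739, f(4.75) ≈ 2.784, f(5) ≈ 2.828.
On each subinterval the trapezoid contributes (Δx_i/2)·[f(x_{i-1}) + f(x_i)].
Sum ≈ 4.037.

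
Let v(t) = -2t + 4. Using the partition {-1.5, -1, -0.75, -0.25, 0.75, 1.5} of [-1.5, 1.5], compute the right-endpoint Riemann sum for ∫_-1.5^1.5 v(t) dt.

Subinterval widths: 0.5, 0.25, 0.5, 1, 0.75.
Right endpoints: -1, -0.75, -0.25, 0.75, 1.5.
v(-1) = 6, v(-0.75) = 5.5, v(-0.25) = 4.5, v(0.75) = 2.5, v(1.5) = 1.
Sum = Σ Δt_i · v(t_i).
Sum = 9.875.

9.875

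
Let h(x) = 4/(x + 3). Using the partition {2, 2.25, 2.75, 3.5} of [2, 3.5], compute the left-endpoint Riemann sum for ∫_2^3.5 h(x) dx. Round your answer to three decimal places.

Subinterval widths: 0.25, 0.5, 0.75.
Left endpoints: 2, 2.25, 2.75.
h(2) = 0.8, h(2.25) = 16/21, h(2.75) = 16/23.
Sum = Σ Δx_i · h(x_i).
Sum ≈ 1.103.

1.103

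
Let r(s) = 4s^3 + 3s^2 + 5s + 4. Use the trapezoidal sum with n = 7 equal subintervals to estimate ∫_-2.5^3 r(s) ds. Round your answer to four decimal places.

Δs = (3 − (-2.5))/7 = 11/14.
r(-2.5) = -52.25, r(-12/7) = -5456/343, r(-13/14) = -1727/1372, r(-1/7) = 1144/343, r(9/14) = 13057/1372, r(10/7) = 9922/343, r(31/14) = 100441/1372, r(3) = 154.
T_7 = (Δs/2)·[r(s_0) + 2r(s_1) + ... + 2r(s_{6}) + r(s_7)].
Sum ≈ 116.8329.

116.8329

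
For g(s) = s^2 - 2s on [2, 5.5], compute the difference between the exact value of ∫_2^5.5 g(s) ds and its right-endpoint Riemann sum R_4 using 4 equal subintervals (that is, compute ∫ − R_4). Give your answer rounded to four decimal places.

Exact integral: ∫_2^5.5 g(s) ds ≈ 26.541667.
R_4 = 35.41015625.
Error ≈ 26.541667 − 35.41015625 ≈ -8.8685.

-8.8685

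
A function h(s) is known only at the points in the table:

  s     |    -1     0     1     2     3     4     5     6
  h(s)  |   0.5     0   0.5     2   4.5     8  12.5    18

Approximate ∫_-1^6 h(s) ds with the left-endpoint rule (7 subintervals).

Δs = 1.
Sum = 1·[0.5 + 0 + 0.5 + 2 + 4.5 + 8 + 12.5] = 28.

28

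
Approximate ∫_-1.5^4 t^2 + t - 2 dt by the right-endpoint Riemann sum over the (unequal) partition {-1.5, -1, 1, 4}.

53

Subinterval widths: 0.5, 2, 3.
Right endpoints: -1, 1, 4.
f(-1) = -2, f(1) = 0, f(4) = 18.
Sum = Σ Δt_i · f(t_i).
Sum = 53.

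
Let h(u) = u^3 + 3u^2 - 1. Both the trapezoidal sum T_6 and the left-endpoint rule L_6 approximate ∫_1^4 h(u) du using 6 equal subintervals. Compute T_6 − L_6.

27

T_6 = 125.0625.
L_6 = 98.0625.
T_6 − L_6 = 27.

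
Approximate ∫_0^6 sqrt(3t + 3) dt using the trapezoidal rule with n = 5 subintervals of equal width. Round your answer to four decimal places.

Δt = (6 − 0)/5 = 1.2.
f(0) ≈ 1.7321, f(1.2) ≈ 2.5690, f(2.4) ≈ 3.1937, f(3.6) ≈ 3.7148, f(4.8) ≈ 4.1713, f(6) ≈ 4.5826.
T_5 = (Δt/2)·[f(t_0) + 2f(t_1) + ... + 2f(t_{4}) + f(t_5)].
Sum ≈ 20.1675.

20.1675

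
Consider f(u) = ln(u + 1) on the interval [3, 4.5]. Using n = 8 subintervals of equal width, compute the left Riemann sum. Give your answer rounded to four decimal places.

Δu = (4.5 − 3)/8 = 0.1875.
Left endpoints: 3, 3.1875, 3.375, 3.5625, 3.75, 3.9375, 4.125, 4.3125.
f(3) ≈ 1.3863, f(3.1875) ≈ 1.4321, f(3.375) ≈ 1.4759, f(3.5625) ≈ 1.5179, f(3.75) ≈ 1.5581, f(3.9375) ≈ 1.5969, f(4.125) ≈ 1.6341, f(4.3125) ≈ 1.6701.
Sum = Δu · [f(3) + f(3.1875) + f(3.375) + ...].
Sum ≈ 2.3009.

2.3009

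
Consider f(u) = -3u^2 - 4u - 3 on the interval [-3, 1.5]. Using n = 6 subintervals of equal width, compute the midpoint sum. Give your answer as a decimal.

Δu = (1.5 − (-3))/6 = 0.75.
Midpoints: -2.625, -1.875, -1.125, -0.375, 0.375, 1.125.
f(-2.625) = -13.171875, f(-1.875) = -6.046875, f(-1.125) = -2.296875, f(-0.375) = -1.921875, f(0.375) = -4.921875, f(1.125) = -11.296875.
Sum = Δu · [f(-2.625) + f(-1.875) + f(-1.125) + ...].
Sum = -29.7421875.

-29.7421875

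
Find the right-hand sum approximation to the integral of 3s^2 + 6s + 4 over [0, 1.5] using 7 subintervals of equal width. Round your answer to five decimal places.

Δs = (1.5 − 0)/7 = 3/14.
Right endpoints: 3/14, 3/7, 9/14, 6/7, 15/14, 9/7, 1.5.
f(3/14) = 1063/196, f(3/7) = 349/49, f(9/14) = 1783/196, f(6/7) = 556/49, f(15/14) = 2719/196, f(9/7) = 817/49, f(1.5) = 19.75.
Sum = Δs · [f(3/14) + f(3/7) + f(9/14) + ...].
Sum ≈ 17.84694.

17.84694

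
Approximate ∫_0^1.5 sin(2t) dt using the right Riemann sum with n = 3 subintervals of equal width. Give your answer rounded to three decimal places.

0.946

Δt = (1.5 − 0)/3 = 0.5.
Right endpoints: 0.5, 1, 1.5.
f(0.5) ≈ 0.841, f(1) ≈ 0.909, f(1.5) ≈ 0.141.
Sum = Δt · [f(0.5) + f(1) + f(1.5)].
Sum ≈ 0.946.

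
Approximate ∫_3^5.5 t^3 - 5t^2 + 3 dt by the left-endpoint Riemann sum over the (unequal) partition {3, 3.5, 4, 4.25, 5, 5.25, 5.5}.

-23.125

Subinterval widths: 0.5, 0.5, 0.25, 0.75, 0.25, 0.25.
Left endpoints: 3, 3.5, 4, 4.25, 5, 5.25.
f(3) = -15, f(3.5) = -15.375, f(4) = -13, f(4.25) = -10.546875, f(5) = 3, f(5.25) = 9.890625.
Sum = Σ Δt_i · f(t_i).
Sum = -23.125.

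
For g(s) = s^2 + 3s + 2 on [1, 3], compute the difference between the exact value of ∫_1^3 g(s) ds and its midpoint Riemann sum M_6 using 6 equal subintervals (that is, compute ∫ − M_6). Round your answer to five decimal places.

0.01852

Exact integral: ∫_1^3 g(s) ds ≈ 24.6666667.
M_6 ≈ 24.6481481.
Error ≈ 24.6666667 − 24.6481481 ≈ 0.01852.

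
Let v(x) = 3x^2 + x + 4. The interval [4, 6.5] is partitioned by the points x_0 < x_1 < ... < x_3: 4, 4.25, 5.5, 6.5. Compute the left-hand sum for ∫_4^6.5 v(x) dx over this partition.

Subinterval widths: 0.25, 1.25, 1.
Left endpoints: 4, 4.25, 5.5.
v(4) = 56, v(4.25) = 62.4375, v(5.5) = 100.25.
Sum = Σ Δx_i · v(x_i).
Sum = 192.296875.

192.296875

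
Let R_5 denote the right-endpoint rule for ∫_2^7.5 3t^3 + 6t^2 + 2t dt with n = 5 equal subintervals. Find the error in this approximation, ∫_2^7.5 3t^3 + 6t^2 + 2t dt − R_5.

-915.440625

Exact integral: ∫_2^7.5 f(t) dt = 3241.046875.
R_5 = 4156.4875.
Error = 3241.046875 − 4156.4875 = -915.440625.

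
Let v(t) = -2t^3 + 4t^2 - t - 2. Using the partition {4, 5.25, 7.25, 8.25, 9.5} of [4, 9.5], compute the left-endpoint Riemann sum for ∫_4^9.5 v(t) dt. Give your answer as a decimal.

Subinterval widths: 1.25, 2, 1, 1.25.
Left endpoints: 4, 5.25, 7.25, 8.25.
v(4) = -70, v(5.25) = -186.40625, v(7.25) = -561.15625, v(8.25) = -861.03125.
Sum = Σ Δt_i · v(t_i).
Sum = -2097.7578125.

-2097.7578125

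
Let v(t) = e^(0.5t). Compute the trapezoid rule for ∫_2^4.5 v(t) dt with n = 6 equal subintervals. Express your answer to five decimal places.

13.58784

Δt = (4.5 − 2)/6 = 5/12.
v(2) ≈ 2.71828, v(29/12) ≈ 3.34790, v(17/6) ≈ 4.12335, v(3.25) ≈ 5.07842, v(11/3) ≈ 6.25470, v(49/12) ≈ 7.70344, v(4.5) ≈ 9.48774.
T_6 = (Δt/2)·[v(t_0) + 2v(t_1) + ... + 2v(t_{5}) + v(t_6)].
Sum ≈ 13.58784.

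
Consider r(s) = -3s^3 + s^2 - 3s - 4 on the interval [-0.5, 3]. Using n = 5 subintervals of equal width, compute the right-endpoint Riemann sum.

-110.81

Δs = (3 − (-0.5))/5 = 0.7.
Right endpoints: 0.2, 0.9, 1.6, 2.3, 3.
r(0.2) = -4.584, r(0.9) = -8.077, r(1.6) = -18.528, r(2.3) = -42.111, r(3) = -85.
Sum = Δs · [r(0.2) + r(0.9) + r(1.6) + r(2.3) + r(3)].
Sum = -110.81.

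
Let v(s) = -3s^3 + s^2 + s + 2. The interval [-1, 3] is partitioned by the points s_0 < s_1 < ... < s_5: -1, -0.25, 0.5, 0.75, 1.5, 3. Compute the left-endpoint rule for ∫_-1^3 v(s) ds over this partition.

0.7109375

Subinterval widths: 0.75, 0.75, 0.25, 0.75, 1.5.
Left endpoints: -1, -0.25, 0.5, 0.75, 1.5.
v(-1) = 5, v(-0.25) = 1.859375, v(0.5) = 2.375, v(0.75) = 2.046875, v(1.5) = -4.375.
Sum = Σ Δs_i · v(s_i).
Sum = 0.7109375.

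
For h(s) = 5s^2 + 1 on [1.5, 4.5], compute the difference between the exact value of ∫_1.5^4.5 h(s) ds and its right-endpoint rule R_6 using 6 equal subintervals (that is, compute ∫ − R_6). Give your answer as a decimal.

-23.125

Exact integral: ∫_1.5^4.5 h(s) ds = 149.25.
R_6 = 172.375.
Error = 149.25 − 172.375 = -23.125.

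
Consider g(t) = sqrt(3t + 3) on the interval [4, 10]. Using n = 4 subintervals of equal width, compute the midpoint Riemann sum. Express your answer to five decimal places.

29.22862

Δt = (10 − 4)/4 = 1.5.
Midpoints: 4.75, 6.25, 7.75, 9.25.
g(4.75) ≈ 4.15331, g(6.25) ≈ 4.66369, g(7.75) ≈ 5.12348, g(9.25) ≈ 5.54527.
Sum = Δt · [g(4.75) + g(6.25) + g(7.75) + g(9.25)].
Sum ≈ 29.22862.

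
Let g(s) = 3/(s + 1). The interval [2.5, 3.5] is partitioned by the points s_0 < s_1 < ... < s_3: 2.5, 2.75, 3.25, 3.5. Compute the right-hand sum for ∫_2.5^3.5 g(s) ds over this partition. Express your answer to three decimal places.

0.720

Subinterval widths: 0.25, 0.5, 0.25.
Right endpoints: 2.75, 3.25, 3.5.
g(2.75) = 0.8, g(3.25) = 12/17, g(3.5) = 2/3.
Sum = Σ Δs_i · g(s_i).
Sum ≈ 0.720.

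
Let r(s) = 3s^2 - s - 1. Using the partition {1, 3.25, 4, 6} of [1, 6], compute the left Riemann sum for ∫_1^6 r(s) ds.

108.828125

Subinterval widths: 2.25, 0.75, 2.
Left endpoints: 1, 3.25, 4.
r(1) = 1, r(3.25) = 27.4375, r(4) = 43.
Sum = Σ Δs_i · r(s_i).
Sum = 108.828125.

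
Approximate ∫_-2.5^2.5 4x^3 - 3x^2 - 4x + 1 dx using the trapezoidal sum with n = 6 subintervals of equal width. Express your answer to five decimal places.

-27.98611

Δx = (2.5 − (-2.5))/6 = 5/6.
f(-2.5) = -70.25, f(-5/3) = -518/27, f(-5/6) = -7/108, f(0) = 1, f(5/6) = -227/108, f(5/3) = 122/27, f(2.5) = 34.75.
T_6 = (Δx/2)·[f(x_0) + 2f(x_1) + ... + 2f(x_{5}) + f(x_6)].
Sum ≈ -27.98611.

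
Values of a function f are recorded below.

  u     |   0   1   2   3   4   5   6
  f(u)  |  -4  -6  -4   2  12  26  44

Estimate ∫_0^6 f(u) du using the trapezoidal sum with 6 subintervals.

Δu = 1.
T_6 = (1/2)·[(-4) + 2·(-6) + 2·(-4) + 2·2 + 2·12 + 2·26 + 44] = 50.

50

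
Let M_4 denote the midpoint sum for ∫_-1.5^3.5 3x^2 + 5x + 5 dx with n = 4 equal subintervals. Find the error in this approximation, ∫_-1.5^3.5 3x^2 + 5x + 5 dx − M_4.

Exact integral: ∫_-1.5^3.5 f(x) dx = 96.25.
M_4 = 94.296875.
Error = 96.25 − 94.296875 = 1.953125.

1.953125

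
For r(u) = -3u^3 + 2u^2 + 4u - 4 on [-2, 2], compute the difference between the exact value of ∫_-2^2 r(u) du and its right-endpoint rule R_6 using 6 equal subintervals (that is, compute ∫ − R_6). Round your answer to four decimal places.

10.0741

Exact integral: ∫_-2^2 r(u) du ≈ -5.333333.
R_6 ≈ -15.407407.
Error ≈ -5.333333 − (-15.407407) ≈ 10.0741.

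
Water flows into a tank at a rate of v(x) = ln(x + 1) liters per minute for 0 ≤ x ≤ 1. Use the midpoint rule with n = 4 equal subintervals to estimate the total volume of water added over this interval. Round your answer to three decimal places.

0.388

Δx = (1 − 0)/4 = 0.25.
Midpoints: 0.125, 0.375, 0.625, 0.875.
v(0.125) ≈ 0.118, v(0.375) ≈ 0.318, v(0.625) ≈ 0.486, v(0.875) ≈ 0.629.
Sum = Δx · [v(0.125) + v(0.375) + v(0.625) + v(0.875)].
Sum ≈ 0.388.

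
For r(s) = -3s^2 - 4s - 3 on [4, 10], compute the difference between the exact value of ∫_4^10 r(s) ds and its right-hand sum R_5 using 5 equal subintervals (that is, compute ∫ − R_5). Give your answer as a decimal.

Exact integral: ∫_4^10 r(s) ds = -1122.
R_5 = -1291.92.
Error = -1122 − (-1291.92) = 169.92.

169.92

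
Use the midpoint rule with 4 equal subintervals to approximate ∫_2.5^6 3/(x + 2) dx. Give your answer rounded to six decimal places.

Δx = (6 − 2.5)/4 = 0.875.
Midpoints: 2.9375, 3.8125, 4.6875, 5.5625.
f(2.9375) = 48/79, f(3.8125) = 16/31, f(4.6875) = 48/107, f(5.5625) = 48/121.
Sum = Δx · [f(2.9375) + f(3.8125) + f(4.6875) + f(5.5625)].
Sum ≈ 1.722889.

1.722889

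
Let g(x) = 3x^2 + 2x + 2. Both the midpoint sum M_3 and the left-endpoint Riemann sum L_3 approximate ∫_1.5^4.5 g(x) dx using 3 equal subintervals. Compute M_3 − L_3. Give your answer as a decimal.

M_3 = 111.
L_3 = 83.25.
M_3 − L_3 = 27.75.

27.75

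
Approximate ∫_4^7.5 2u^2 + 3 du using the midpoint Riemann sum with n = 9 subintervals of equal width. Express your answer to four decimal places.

Δu = (7.5 − 4)/9 = 7/18.
Midpoints: 151/36, 55/12, 179/36, 193/36, 5.75, 221/36, 235/36, 83/12, 263/36.
f(151/36) = 24745/648, f(55/12) = 3241/72, f(179/36) = 33985/648, f(193/36) = 39193/648, f(5.75) = 69.125, f(221/36) = 50785/648, f(235/36) = 57169/648, f(83/12) = 7105/72, f(263/36) = 71113/648.
Sum = Δu · [f(151/36) + f(55/12) + f(179/36) + ...].
Sum ≈ 248.9951.

248.9951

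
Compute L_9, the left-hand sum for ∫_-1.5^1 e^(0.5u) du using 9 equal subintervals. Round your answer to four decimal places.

2.1931

Δu = (1 − (-1.5))/9 = 5/18.
Left endpoints: -1.5, -11/9, -17/18, -2/3, -7/18, -1/9, 1/6, 4/9, 13/18.
f(-1.5) ≈ 0.4724, f(-11/9) ≈ 0.5427, f(-17/18) ≈ 0.6236, f(-2/3) ≈ 0.7165, f(-7/18) ≈ 0.8233, f(-1/9) ≈ 0.9460, f(1/6) ≈ 1.0869, f(4/9) ≈ 1.2488, f(13/18) ≈ 1.4349.
Sum = Δu · [f(-1.5) + f(-11/9) + f(-17/18) + ...].
Sum ≈ 2.1931.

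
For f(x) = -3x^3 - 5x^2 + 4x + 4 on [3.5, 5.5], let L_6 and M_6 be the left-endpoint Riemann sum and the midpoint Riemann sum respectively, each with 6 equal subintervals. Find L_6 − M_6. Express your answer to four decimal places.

L_6 ≈ -661.851852.
M_6 ≈ -734.740741.
L_6 − M_6 ≈ 72.8889.

72.8889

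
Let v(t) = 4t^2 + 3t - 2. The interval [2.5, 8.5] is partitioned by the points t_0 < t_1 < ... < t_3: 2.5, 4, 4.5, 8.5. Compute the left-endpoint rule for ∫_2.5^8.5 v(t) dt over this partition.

Subinterval widths: 1.5, 0.5, 4.
Left endpoints: 2.5, 4, 4.5.
v(2.5) = 30.5, v(4) = 74, v(4.5) = 92.5.
Sum = Σ Δt_i · v(t_i).
Sum = 452.75.

452.75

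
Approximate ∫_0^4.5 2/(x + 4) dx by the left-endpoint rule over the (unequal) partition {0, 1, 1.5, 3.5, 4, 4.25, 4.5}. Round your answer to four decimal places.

Subinterval widths: 1, 0.5, 2, 0.5, 0.25, 0.25.
Left endpoints: 0, 1, 1.5, 3.5, 4, 4.25.
f(0) = 0.5, f(1) = 0.4, f(1.5) = 4/11, f(3.5) = 4/15, f(4) = 0.25, f(4.25) = 8/33.
Sum = Σ Δx_i · f(x_i).
Sum ≈ 1.6837.

1.6837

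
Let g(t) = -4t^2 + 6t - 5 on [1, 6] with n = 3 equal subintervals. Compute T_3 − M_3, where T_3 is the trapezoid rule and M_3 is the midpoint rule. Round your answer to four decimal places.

T_3 ≈ -215.925926.
M_3 ≈ -202.037037.
T_3 − M_3 ≈ -13.8889.

-13.8889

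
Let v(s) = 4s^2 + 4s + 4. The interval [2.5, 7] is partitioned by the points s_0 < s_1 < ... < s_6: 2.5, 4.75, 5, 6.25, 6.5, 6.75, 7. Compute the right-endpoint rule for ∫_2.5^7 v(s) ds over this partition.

Subinterval widths: 2.25, 0.25, 1.25, 0.25, 0.25, 0.25.
Right endpoints: 4.75, 5, 6.25, 6.5, 6.75, 7.
v(4.75) = 113.25, v(5) = 124, v(6.25) = 185.25, v(6.5) = 199, v(6.75) = 213.25, v(7) = 228.
Sum = Σ Δs_i · v(s_i).
Sum = 677.4375.

677.4375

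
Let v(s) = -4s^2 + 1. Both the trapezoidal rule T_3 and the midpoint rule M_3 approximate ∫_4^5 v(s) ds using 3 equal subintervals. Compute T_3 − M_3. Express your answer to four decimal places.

T_3 ≈ -80.407407.
M_3 ≈ -80.296296.
T_3 − M_3 ≈ -0.1111.

-0.1111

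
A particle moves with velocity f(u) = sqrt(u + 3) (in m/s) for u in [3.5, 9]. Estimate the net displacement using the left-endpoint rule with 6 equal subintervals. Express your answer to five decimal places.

16.24213

Δu = (9 − 3.5)/6 = 11/12.
Left endpoints: 3.5, 53/12, 16/3, 6.25, 43/6, 97/12.
f(3.5) ≈ 2.54951, f(53/12) ≈ 2.72336, f(16/3) ≈ 2.88675, f(6.25) ≈ 3.04138, f(43/6) ≈ 3.18852, f(97/12) ≈ 3.32916.
Sum = Δu · [f(3.5) + f(53/12) + f(16/3) + ...].
Sum ≈ 16.24213.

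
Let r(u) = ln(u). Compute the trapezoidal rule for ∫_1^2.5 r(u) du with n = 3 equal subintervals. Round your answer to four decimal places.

Δu = (2.5 − 1)/3 = 0.5.
r(1) ≈ 0.0000, r(1.5) ≈ 0.4055, r(2) ≈ 0.6931, r(2.5) ≈ 0.9163.
T_3 = (Δu/2)·[r(u_0) + 2r(u_1) + 2r(u_2) + r(u_3)].
Sum ≈ 0.7784.

0.7784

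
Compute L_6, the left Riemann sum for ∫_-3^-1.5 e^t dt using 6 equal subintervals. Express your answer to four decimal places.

0.1526

Δt = (-1.5 − (-3))/6 = 0.25.
Left endpoints: -3, -2.75, -2.5, -2.25, -2, -1.75.
f(-3) ≈ 0.0498, f(-2.75) ≈ 0.0639, f(-2.5) ≈ 0.0821, f(-2.25) ≈ 0.1054, f(-2) ≈ 0.1353, f(-1.75) ≈ 0.1738.
Sum = Δt · [f(-3) + f(-2.75) + f(-2.5) + ...].
Sum ≈ 0.1526.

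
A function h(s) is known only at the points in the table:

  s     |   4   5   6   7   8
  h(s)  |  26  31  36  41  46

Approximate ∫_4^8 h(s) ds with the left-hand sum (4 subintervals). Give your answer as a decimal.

Δs = 1.
Sum = 1·[26 + 31 + 36 + 41] = 134.

134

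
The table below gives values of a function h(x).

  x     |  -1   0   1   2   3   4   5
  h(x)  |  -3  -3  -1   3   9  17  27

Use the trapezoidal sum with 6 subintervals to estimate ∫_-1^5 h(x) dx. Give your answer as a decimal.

37

Δx = 1.
T_6 = (1/2)·[(-3) + 2·(-3) + 2·(-1) + 2·3 + 2·9 + 2·17 + 27] = 37.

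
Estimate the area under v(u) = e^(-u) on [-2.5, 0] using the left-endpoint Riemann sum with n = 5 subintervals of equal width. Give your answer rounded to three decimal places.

Δu = (0 − (-2.5))/5 = 0.5.
Left endpoints: -2.5, -2, -1.5, -1, -0.5.
v(-2.5) ≈ 12.182, v(-2) ≈ 7.389, v(-1.5) ≈ 4.482, v(-1) ≈ 2.718, v(-0.5) ≈ 1.649.
Sum = Δu · [v(-2.5) + v(-2) + v(-1.5) + v(-1) + v(-0.5)].
Sum ≈ 14.210.

14.210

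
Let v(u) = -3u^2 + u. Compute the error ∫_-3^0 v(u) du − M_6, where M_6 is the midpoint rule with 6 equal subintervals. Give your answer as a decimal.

-0.1875

Exact integral: ∫_-3^0 v(u) du = -31.5.
M_6 = -31.3125.
Error = -31.5 − (-31.3125) = -0.1875.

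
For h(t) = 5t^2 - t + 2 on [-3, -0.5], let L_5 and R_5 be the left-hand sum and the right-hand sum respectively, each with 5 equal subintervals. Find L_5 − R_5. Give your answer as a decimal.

23.125

L_5 = 66.25.
R_5 = 43.125.
L_5 − R_5 = 23.125.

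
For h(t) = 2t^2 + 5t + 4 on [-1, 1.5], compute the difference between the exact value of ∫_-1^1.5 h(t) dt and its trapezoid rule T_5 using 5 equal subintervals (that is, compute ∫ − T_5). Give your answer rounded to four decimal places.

Exact integral: ∫_-1^1.5 h(t) dt ≈ 16.041667.
T_5 = 16.25.
Error ≈ 16.041667 − 16.25 ≈ -0.2083.

-0.2083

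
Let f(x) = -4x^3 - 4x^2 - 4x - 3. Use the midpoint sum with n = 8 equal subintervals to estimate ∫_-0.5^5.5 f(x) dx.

-1205.4375

Δx = (5.5 − (-0.5))/8 = 0.75.
Midpoints: -0.125, 0.625, 1.375, 2.125, 2.875, 3.625, 4.375, 5.125.
f(-0.125) = -2.5546875, f(0.625) = -8.0390625, f(1.375) = -26.4609375, f(2.125) = -67.9453125, f(2.875) = -142.6171875, f(3.625) = -260.6015625, f(4.375) = -432.0234375, f(5.125) = -667.0078125.
Sum = Δx · [f(-0.125) + f(0.625) + f(1.375) + ...].
Sum = -1205.4375.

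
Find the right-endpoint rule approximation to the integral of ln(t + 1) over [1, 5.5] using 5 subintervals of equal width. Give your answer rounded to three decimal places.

Δt = (5.5 − 1)/5 = 0.9.
Right endpoints: 1.9, 2.8, 3.7, 4.6, 5.5.
f(1.9) ≈ 1.065, f(2.8) ≈ 1.335, f(3.7) ≈ 1.548, f(4.6) ≈ 1.723, f(5.5) ≈ 1.872.
Sum = Δt · [f(1.9) + f(2.8) + f(3.7) + f(4.6) + f(5.5)].
Sum ≈ 6.788.

6.788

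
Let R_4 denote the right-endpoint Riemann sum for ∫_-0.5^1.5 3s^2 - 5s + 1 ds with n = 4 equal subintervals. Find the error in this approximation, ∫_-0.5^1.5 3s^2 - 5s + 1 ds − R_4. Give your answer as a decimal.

Exact integral: ∫_-0.5^1.5 f(s) ds = 0.5.
R_4 = -0.25.
Error = 0.5 − (-0.25) = 0.75.

0.75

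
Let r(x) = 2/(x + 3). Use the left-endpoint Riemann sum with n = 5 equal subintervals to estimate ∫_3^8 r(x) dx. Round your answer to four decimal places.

1.2913

Δx = (8 − 3)/5 = 1.
Left endpoints: 3, 4, 5, 6, 7.
r(3) = 1/3, r(4) = 2/7, r(5) = 0.25, r(6) = 2/9, r(7) = 0.2.
Sum = Δx · [r(3) + r(4) + r(5) + r(6) + r(7)].
Sum ≈ 1.2913.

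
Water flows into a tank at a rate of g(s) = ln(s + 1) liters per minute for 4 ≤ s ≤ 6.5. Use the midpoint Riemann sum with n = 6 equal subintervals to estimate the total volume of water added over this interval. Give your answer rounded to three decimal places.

Δs = (6.5 − 4)/6 = 5/12.
Midpoints: 101/24, 4.625, 121/24, 131/24, 5.875, 151/24.
g(101/24) ≈ 1.650, g(4.625) ≈ 1.727, g(121/24) ≈ 1.799, g(131/24) ≈ 1.865, g(5.875) ≈ 1.928, g(151/24) ≈ 1.987.
Sum = Δs · [g(101/24) + g(4.625) + g(121/24) + ...].
Sum ≈ 4.565.

4.565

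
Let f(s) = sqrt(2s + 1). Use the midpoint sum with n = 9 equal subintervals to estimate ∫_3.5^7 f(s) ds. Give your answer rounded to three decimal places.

Δs = (7 − 3.5)/9 = 7/18.
Midpoints: 133/36, 49/12, 161/36, 175/36, 5.25, 203/36, 217/36, 77/12, 245/36.
f(133/36) ≈ 2.896, f(49/12) ≈ 3.028, f(161/36) ≈ 3.153, f(175/36) ≈ 3.274, f(5.25) ≈ 3.391, f(203/36) ≈ 3.504, f(217/36) ≈ 3.613, f(77/12) ≈ 3.719, f(245/36) ≈ 3.822.
Sum = Δs · [f(133/36) + f(49/12) + f(161/36) + ...].
Sum ≈ 11.823.

11.823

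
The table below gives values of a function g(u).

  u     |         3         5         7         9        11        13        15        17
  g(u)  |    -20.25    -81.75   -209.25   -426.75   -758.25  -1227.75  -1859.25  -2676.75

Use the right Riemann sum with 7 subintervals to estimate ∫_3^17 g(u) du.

Δu = 2.
Sum = 2·[(-81.75) + (-209.25) + (-426.75) + (-758.25) + (-1227.75) + (-1859.25) + (-2676.75)] = -14479.5.

-14479.5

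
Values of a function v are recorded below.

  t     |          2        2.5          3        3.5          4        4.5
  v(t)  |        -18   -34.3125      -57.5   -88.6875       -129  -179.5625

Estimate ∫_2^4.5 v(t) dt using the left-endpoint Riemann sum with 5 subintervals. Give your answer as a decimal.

Δt = 0.5.
Sum = 0.5·[(-18) + (-34.3125) + (-57.5) + (-88.6875) + (-129)] = -163.75.

-163.75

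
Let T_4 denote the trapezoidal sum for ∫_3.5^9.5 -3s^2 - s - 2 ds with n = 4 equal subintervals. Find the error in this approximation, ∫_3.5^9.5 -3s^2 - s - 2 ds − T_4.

Exact integral: ∫_3.5^9.5 f(s) ds = -865.5.
T_4 = -872.25.
Error = -865.5 − (-872.25) = 6.75.

6.75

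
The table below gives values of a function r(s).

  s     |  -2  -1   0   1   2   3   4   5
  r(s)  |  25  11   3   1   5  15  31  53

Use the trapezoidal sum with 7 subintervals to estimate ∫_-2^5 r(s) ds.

Δs = 1.
T_7 = (1/2)·[25 + 2·11 + 2·3 + 2·1 + 2·5 + 2·15 + 2·31 + 53] = 105.

105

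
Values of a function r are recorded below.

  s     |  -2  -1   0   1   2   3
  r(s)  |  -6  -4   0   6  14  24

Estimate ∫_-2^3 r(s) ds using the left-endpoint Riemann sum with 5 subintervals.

Δs = 1.
Sum = 1·[(-6) + (-4) + 0 + 6 + 14] = 10.

10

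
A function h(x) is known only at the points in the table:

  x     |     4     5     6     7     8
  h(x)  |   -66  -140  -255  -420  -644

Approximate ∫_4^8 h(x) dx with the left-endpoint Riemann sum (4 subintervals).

Δx = 1.
Sum = 1·[(-66) + (-140) + (-255) + (-420)] = -881.

-881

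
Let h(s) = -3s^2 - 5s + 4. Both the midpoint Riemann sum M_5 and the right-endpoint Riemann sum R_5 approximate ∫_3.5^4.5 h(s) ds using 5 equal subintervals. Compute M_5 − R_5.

M_5 = -64.24.
R_5 = -67.17.
M_5 − R_5 = 2.93.

2.93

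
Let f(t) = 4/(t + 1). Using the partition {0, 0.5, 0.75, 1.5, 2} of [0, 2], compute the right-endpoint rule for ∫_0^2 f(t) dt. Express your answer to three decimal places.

Subinterval widths: 0.5, 0.25, 0.75, 0.5.
Right endpoints: 0.5, 0.75, 1.5, 2.
f(0.5) = 8/3, f(0.75) = 16/7, f(1.5) = 1.6, f(2) = 4/3.
Sum = Σ Δt_i · f(t_i).
Sum ≈ 3.771.

3.771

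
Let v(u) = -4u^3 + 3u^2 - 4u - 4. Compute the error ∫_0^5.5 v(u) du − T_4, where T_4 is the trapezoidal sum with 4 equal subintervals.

51.9921875

Exact integral: ∫_0^5.5 v(u) du = -831.1875.
T_4 = -883.1796875.
Error = -831.1875 − (-883.1796875) = 51.9921875.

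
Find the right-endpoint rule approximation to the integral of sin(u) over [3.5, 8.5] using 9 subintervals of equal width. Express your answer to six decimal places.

Δu = (8.5 − 3.5)/9 = 5/9.
Right endpoints: 73/18, 83/18, 31/6, 103/18, 113/18, 41/6, 133/18, 143/18, 8.5.
f(73/18) ≈ -0.791930, f(83/18) ≈ -0.994876, f(31/6) ≈ -0.898578, f(103/18) ≈ -0.532002, f(113/18) ≈ -0.005408, f(41/6) ≈ 0.522813, f(133/18) ≈ 0.893780, f(143/18) ≈ 0.995911, f(8.5) ≈ 0.798487.
Sum = Δu · [f(73/18) + f(83/18) + f(31/6) + ...].
Sum ≈ -0.006556.

-0.006556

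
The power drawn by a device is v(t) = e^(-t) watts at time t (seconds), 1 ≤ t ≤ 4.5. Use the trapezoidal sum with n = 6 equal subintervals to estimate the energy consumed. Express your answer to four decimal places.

0.3668

Δt = (4.5 − 1)/6 = 7/12.
v(1) ≈ 0.3679, v(19/12) ≈ 0.2053, v(13/6) ≈ 0.1146, v(2.75) ≈ 0.0639, v(10/3) ≈ 0.0357, v(47/12) ≈ 0.0199, v(4.5) ≈ 0.0111.
T_6 = (Δt/2)·[v(t_0) + 2v(t_1) + ... + 2v(t_{5}) + v(t_6)].
Sum ≈ 0.3668.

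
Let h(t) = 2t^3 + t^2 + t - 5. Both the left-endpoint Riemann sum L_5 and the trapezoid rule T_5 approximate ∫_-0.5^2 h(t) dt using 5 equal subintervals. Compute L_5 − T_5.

L_5 = -5.
T_5 = 0.625.
L_5 − T_5 = -5.625.

-5.625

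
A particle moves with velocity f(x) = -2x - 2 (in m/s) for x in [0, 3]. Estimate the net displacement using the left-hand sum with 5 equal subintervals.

-13.2

Δx = (3 − 0)/5 = 0.6.
Left endpoints: 0, 0.6, 1.2, 1.8, 2.4.
f(0) = -2, f(0.6) = -3.2, f(1.2) = -4.4, f(1.8) = -5.6, f(2.4) = -6.8.
Sum = Δx · [f(0) + f(0.6) + f(1.2) + f(1.8) + f(2.4)].
Sum = -13.2.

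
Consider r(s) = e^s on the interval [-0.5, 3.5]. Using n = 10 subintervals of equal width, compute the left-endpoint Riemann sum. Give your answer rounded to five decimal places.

26.43944

Δs = (3.5 − (-0.5))/10 = 0.4.
Left endpoints: -0.5, -0.1, 0.3, 0.7, 1.1, 1.5, 1.9, 2.3, 2.7, 3.1.
r(-0.5) ≈ 0.60653, r(-0.1) ≈ 0.90484, r(0.3) ≈ 1.34986, r(0.7) ≈ 2.01375, r(1.1) ≈ 3.00417, r(1.5) ≈ 4.48169, r(1.9) ≈ 6.68589, r(2.3) ≈ 9.97418, r(2.7) ≈ 14.87973, r(3.1) ≈ 22.19795.
Sum = Δs · [r(-0.5) + r(-0.1) + r(0.3) + ...].
Sum ≈ 26.43944.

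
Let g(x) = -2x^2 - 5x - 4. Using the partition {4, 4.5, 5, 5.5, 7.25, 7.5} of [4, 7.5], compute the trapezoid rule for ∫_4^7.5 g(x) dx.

Subinterval widths: 0.5, 0.5, 0.5, 1.75, 0.25.
g(4) = -56, g(4.5) = -67, g(5) = -79, g(5.5) = -92, g(7.25) = -145.375, g(7.5) = -154.
On each subinterval the trapezoid contributes (Δx_i/2)·[g(x_{i-1}) + g(x_i)].
Sum = -355.125.

-355.125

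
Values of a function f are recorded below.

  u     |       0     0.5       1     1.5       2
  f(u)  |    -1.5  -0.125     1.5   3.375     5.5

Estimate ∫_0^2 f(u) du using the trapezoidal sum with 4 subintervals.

Δu = 0.5.
T_4 = (0.5/2)·[(-1.5) + 2·(-0.125) + 2·1.5 + 2·3.375 + 5.5] = 3.375.

3.375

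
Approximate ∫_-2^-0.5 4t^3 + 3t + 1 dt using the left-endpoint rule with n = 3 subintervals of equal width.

Δt = (-0.5 − (-2))/3 = 0.5.
Left endpoints: -2, -1.5, -1.
f(-2) = -37, f(-1.5) = -17, f(-1) = -6.
Sum = Δt · [f(-2) + f(-1.5) + f(-1)].
Sum = -30.

-30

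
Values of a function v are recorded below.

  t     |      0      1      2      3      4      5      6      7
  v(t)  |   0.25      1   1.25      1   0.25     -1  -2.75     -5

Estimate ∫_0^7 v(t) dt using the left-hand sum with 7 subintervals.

Δt = 1.
Sum = 1·[0.25 + 1 + 1.25 + 1 + 0.25 + (-1) + (-2.75)] = 0.

0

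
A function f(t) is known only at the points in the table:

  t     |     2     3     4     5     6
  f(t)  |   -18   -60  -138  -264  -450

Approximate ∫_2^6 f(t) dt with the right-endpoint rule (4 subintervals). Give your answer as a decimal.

-912

Δt = 1.
Sum = 1·[(-60) + (-138) + (-264) + (-450)] = -912.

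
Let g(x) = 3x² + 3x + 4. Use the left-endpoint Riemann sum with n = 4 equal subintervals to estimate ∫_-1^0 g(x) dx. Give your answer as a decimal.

Δx = (0 − (-1))/4 = 0.25.
Left endpoints: -1, -0.75, -0.5, -0.25.
g(-1) = 4, g(-0.75) = 3.4375, g(-0.5) = 3.25, g(-0.25) = 3.4375.
Sum = Δx · [g(-1) + g(-0.75) + g(-0.5) + g(-0.25)].
Sum = 3.53125.

3.53125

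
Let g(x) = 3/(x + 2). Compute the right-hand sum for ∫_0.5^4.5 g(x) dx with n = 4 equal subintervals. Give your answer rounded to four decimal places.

2.5308

Δx = (4.5 − 0.5)/4 = 1.
Right endpoints: 1.5, 2.5, 3.5, 4.5.
g(1.5) = 6/7, g(2.5) = 2/3, g(3.5) = 6/11, g(4.5) = 6/13.
Sum = Δx · [g(1.5) + g(2.5) + g(3.5) + g(4.5)].
Sum ≈ 2.5308.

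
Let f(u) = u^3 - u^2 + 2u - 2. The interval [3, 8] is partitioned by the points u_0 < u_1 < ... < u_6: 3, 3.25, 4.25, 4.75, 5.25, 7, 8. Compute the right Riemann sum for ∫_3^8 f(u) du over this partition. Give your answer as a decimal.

1178.64453125

Subinterval widths: 0.25, 1, 0.5, 0.5, 1.75, 1.
Right endpoints: 3.25, 4.25, 4.75, 5.25, 7, 8.
f(3.25) = 28.265625, f(4.25) = 65.203125, f(4.75) = 92.109375, f(5.25) = 125.640625, f(7) = 306, f(8) = 462.
Sum = Σ Δu_i · f(u_i).
Sum = 1178.64453125.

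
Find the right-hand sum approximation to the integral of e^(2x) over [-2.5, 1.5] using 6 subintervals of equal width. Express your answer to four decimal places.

18.1774

Δx = (1.5 − (-2.5))/6 = 2/3.
Right endpoints: -11/6, -7/6, -0.5, 1/6, 5/6, 1.5.
f(-11/6) ≈ 0.0256, f(-7/6) ≈ 0.0970, f(-0.5) ≈ 0.3679, f(1/6) ≈ 1.3956, f(5/6) ≈ 5.2945, f(1.5) ≈ 20.0855.
Sum = Δx · [f(-11/6) + f(-7/6) + f(-0.5) + ...].
Sum ≈ 18.1774.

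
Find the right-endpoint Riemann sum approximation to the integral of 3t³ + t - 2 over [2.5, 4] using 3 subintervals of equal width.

Δt = (4 − 2.5)/3 = 0.5.
Right endpoints: 3, 3.5, 4.
f(3) = 82, f(3.5) = 130.125, f(4) = 194.
Sum = Δt · [f(3) + f(3.5) + f(4)].
Sum = 203.0625.

203.0625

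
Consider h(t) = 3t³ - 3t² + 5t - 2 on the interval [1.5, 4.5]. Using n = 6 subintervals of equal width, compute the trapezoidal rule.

258

Δt = (4.5 − 1.5)/6 = 0.5.
h(1.5) = 8.875, h(2) = 20, h(2.5) = 38.625, h(3) = 67, h(3.5) = 107.375, h(4) = 162, h(4.5) = 233.125.
T_6 = (Δt/2)·[h(t_0) + 2h(t_1) + ... + 2h(t_{5}) + h(t_6)].
Sum = 258.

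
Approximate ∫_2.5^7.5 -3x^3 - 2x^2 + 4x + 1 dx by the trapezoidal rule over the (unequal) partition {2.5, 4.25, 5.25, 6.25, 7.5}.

Subinterval widths: 1.75, 1, 1, 1.25.
f(2.5) = -48.375, f(4.25) = -248.421875, f(5.25) = -467.234375, f(6.25) = -784.546875, f(7.5) = -1347.125.
On each subinterval the trapezoid contributes (Δx_i/2)·[f(x_{i-1}) + f(x_i)].
Sum = -2575.7109375.

-2575.7109375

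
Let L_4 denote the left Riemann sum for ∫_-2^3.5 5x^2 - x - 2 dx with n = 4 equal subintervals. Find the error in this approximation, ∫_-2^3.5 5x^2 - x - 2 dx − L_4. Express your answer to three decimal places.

15.913

Exact integral: ∫_-2^3.5 f(x) dx ≈ 69.66667.
L_4 = 53.75390625.
Error ≈ 69.66667 − 53.75390625 ≈ 15.913.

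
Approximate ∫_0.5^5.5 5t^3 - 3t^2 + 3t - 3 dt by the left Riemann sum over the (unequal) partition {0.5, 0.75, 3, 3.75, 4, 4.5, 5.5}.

Subinterval widths: 0.25, 2.25, 0.75, 0.25, 0.5, 1.
Left endpoints: 0.5, 0.75, 3, 3.75, 4, 4.5.
f(0.5) = -1.625, f(0.75) = -0.328125, f(3) = 114, f(3.75) = 229.734375, f(4) = 281, f(4.5) = 405.375.
Sum = Σ Δt_i · f(t_i).
Sum = 687.6640625.

687.6640625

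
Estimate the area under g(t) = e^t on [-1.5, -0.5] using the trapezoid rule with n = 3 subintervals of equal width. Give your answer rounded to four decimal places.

Δt = (-0.5 − (-1.5))/3 = 1/3.
g(-1.5) ≈ 0.2231, g(-7/6) ≈ 0.3114, g(-5/6) ≈ 0.4346, g(-0.5) ≈ 0.6065.
T_3 = (Δt/2)·[g(t_0) + 2g(t_1) + 2g(t_2) + g(t_3)].
Sum ≈ 0.3869.

0.3869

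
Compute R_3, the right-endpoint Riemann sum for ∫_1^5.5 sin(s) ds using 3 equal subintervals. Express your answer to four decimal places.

-1.2958

Δs = (5.5 − 1)/3 = 1.5.
Right endpoints: 2.5, 4, 5.5.
f(2.5) ≈ 0.5985, f(4) ≈ -0.7568, f(5.5) ≈ -0.7055.
Sum = Δs · [f(2.5) + f(4) + f(5.5)].
Sum ≈ -1.2958.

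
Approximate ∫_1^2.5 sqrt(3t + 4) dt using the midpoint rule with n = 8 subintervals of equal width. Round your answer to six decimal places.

Δt = (2.5 − 1)/8 = 0.1875.
Midpoints: 1.09375, 1.28125, 1.46875, 1.65625, 1.84375, 2.03125, 2.21875, 2.40625.
f(1.09375) ≈ 2.698379, f(1.28125) ≈ 2.800670, f(1.46875) ≈ 2.899353, f(1.65625) ≈ 2.994787, f(1.84375) ≈ 3.087272, f(2.03125) ≈ 3.177066, f(2.21875) ≈ 3.264391, f(2.40625) ≈ 3.349440.
Sum = Δt · [f(1.09375) + f(1.28125) + f(1.46875) + ...].
Sum ≈ 4.550880.

4.550880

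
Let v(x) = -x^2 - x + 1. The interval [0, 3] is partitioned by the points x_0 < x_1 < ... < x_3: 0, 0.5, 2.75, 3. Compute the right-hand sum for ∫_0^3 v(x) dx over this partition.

Subinterval widths: 0.5, 2.25, 0.25.
Right endpoints: 0.5, 2.75, 3.
v(0.5) = 0.25, v(2.75) = -9.3125, v(3) = -11.
Sum = Σ Δx_i · v(x_i).
Sum = -23.578125.

-23.578125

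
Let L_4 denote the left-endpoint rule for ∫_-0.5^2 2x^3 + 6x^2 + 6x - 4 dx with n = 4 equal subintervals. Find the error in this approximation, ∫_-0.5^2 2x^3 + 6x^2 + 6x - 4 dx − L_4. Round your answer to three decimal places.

Exact integral: ∫_-0.5^2 f(x) dx = 25.46875.
L_4 ≈ 10.38086.
Error ≈ 25.46875 − 10.38086 ≈ 15.088.

15.088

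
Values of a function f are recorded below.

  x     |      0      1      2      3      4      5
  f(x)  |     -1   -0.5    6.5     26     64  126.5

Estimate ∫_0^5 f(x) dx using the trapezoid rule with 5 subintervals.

158.75

Δx = 1.
T_5 = (1/2)·[(-1) + 2·(-0.5) + 2·6.5 + 2·26 + 2·64 + 126.5] = 158.75.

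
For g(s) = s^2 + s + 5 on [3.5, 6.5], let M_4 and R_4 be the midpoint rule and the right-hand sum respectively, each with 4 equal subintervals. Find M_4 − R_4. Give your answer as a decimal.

-12.796875

M_4 = 107.109375.
R_4 = 119.90625.
M_4 − R_4 = -12.796875.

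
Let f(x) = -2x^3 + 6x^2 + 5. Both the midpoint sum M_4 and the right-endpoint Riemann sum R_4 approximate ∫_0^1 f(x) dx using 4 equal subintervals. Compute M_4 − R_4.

-0.546875

M_4 = 6.484375.
R_4 = 7.03125.
M_4 − R_4 = -0.546875.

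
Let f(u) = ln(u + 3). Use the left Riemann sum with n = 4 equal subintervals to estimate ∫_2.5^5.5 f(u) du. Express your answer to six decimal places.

5.648199

Δu = (5.5 − 2.5)/4 = 0.75.
Left endpoints: 2.5, 3.25, 4, 4.75.
f(2.5) ≈ 1.704748, f(3.25) ≈ 1.832581, f(4) ≈ 1.945910, f(4.75) ≈ 2.047693.
Sum = Δu · [f(2.5) + f(3.25) + f(4) + f(4.75)].
Sum ≈ 5.648199.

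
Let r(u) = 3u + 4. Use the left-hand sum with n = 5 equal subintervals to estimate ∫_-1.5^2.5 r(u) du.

17.2

Δu = (2.5 − (-1.5))/5 = 0.8.
Left endpoints: -1.5, -0.7, 0.1, 0.9, 1.7.
r(-1.5) = -0.5, r(-0.7) = 1.9, r(0.1) = 4.3, r(0.9) = 6.7, r(1.7) = 9.1.
Sum = Δu · [r(-1.5) + r(-0.7) + r(0.1) + r(0.9) + r(1.7)].
Sum = 17.2.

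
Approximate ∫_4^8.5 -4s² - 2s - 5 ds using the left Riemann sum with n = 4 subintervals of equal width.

-684.421875

Δs = (8.5 − 4)/4 = 1.125.
Left endpoints: 4, 5.125, 6.25, 7.375.
f(4) = -77, f(5.125) = -120.3125, f(6.25) = -173.75, f(7.375) = -237.3125.
Sum = Δs · [f(4) + f(5.125) + f(6.25) + f(7.375)].
Sum = -684.421875.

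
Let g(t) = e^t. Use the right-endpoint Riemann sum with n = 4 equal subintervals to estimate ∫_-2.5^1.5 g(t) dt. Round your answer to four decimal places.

Δt = (1.5 − (-2.5))/4 = 1.
Right endpoints: -1.5, -0.5, 0.5, 1.5.
g(-1.5) ≈ 0.2231, g(-0.5) ≈ 0.6065, g(0.5) ≈ 1.6487, g(1.5) ≈ 4.4817.
Sum = Δt · [g(-1.5) + g(-0.5) + g(0.5) + g(1.5)].
Sum ≈ 6.9601.

6.9601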